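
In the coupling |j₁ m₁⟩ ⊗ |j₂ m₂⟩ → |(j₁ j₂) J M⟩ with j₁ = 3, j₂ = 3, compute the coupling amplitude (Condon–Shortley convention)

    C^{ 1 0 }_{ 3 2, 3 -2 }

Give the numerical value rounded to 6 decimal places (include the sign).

j₁+j₂−J=5  J+j₁−j₂=1  J−j₁+j₂=1  j₁+j₂+J+1=8
(j₁±m₁, j₂±m₂, J±M) = (5,1,1,5,1,1)
P² = 900/7
sum k=0..1:
  [0] +1/120 = 1/120
  [1] −1/24 = -1/24
S = -1/30
C² = P²·S² = 1/7 ; C = -0.377964

-0.377964  (= −√(1/7))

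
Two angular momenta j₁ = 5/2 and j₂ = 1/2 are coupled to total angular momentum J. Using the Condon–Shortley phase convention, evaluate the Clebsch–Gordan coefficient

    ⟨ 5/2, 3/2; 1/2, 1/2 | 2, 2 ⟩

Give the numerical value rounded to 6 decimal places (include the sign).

triangle: 1!*4!*0!/6! = 24/720
(j±m)!: 4!*1!*1!*0!*4!*0! = 576
prefactor² = (2J+1)*Δ*N² = 96
  k=1: −1/(1!*0!*0!*0!*4!*0!) = -1/24
Σ = -1/24  ⇒  CG² = 96*(-1/24)² = 1/6
CG = −√(1/6) = -0.408248

−√(1/6) ≈ -0.408248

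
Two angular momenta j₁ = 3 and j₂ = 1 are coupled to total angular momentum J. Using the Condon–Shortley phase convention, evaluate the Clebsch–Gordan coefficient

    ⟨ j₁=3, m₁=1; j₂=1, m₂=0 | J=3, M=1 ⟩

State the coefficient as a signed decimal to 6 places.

+0.288675

j₁+j₂−J=1  J+j₁−j₂=5  J−j₁+j₂=1  j₁+j₂+J+1=8
(j₁±m₁, j₂±m₂, J±M) = (4,2,1,1,4,2)
P² = 48
sum k=0..1:
  [0] +1/12 = 1/12
  [1] −1/24 = -1/24
S = 1/24
C² = P²·S² = 1/12 ; C = +0.288675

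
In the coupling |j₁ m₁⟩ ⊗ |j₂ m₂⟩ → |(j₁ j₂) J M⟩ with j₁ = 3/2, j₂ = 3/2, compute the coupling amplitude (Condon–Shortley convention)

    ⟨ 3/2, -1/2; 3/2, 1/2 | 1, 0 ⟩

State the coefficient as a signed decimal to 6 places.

triangle: 2!*1!*1!/5! = 2/120
(j±m)!: 1!*2!*2!*1!*1!*1! = 4
prefactor² = (2J+1)*Δ*N² = 1/5
  k=1: −1/(1!*1!*1!*1!*0!*0!) = -1
  k=2: +1/(2!*0!*0!*0!*1!*1!) = 1/2
Σ = -1/2  ⇒  CG² = 1/5*(-1/2)² = 1/20
CG = −√(1/20) = -0.223607

−√(1/20) = -0.223607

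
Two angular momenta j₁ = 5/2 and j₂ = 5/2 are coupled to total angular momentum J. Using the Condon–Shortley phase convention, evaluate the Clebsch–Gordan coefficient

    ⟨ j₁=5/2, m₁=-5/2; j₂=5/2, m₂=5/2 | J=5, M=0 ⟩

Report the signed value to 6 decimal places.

triangle: 0!*5!*5!/11! = 14400/39916800
(j±m)!: 0!*5!*5!*0!*5!*5! = 207360000
prefactor² = (2J+1)*Δ*N² = 5760000/7
  k=0: +1/(0!*0!*5!*5!*0!*0!) = 1/14400
Σ = 1/14400  ⇒  CG² = 5760000/7*1/14400² = 1/252
CG = +√(1/252) = +0.062994

+√(1/252) ≈ +0.062994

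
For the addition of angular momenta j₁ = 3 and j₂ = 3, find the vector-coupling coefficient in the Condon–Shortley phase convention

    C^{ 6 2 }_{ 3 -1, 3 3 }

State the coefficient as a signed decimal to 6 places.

+0.174078  (= +√(1/33))

j₁+j₂−J=0  J+j₁−j₂=6  J−j₁+j₂=6  j₁+j₂+J+1=13
(j₁±m₁, j₂±m₂, J±M) = (2,4,6,0,8,4)
P² = 398131200/11
sum k=0..0:
  [0] +1/34560 = 1/34560
S = 1/34560
C² = P²·S² = 1/33 ; C = +0.174078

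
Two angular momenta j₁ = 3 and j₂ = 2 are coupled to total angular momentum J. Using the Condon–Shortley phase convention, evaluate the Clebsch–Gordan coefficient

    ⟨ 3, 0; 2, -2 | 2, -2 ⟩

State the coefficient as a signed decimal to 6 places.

j₁+j₂−J=3  J+j₁−j₂=3  J−j₁+j₂=1  j₁+j₂+J+1=8
(j₁±m₁, j₂±m₂, J±M) = (3,3,0,4,0,4)
P² = 648/7
sum k=0..0:
  [0] +1/36 = 1/36
S = 1/36
C² = P²·S² = 1/14 ; C = +0.267261

+0.267261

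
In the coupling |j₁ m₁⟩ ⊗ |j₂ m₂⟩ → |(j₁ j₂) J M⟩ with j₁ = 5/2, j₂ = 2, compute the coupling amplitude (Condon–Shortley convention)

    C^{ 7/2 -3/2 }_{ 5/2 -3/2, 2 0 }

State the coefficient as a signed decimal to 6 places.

triangle: 1!·4!·3!/9! = 144/362880
(j±m)!: 1!·4!·2!·2!·2!·5! = 23040
prefactor² = (2J+1)·Δ·N² = 512/7
  k=0: +1/(0!·1!·4!·2!·0!·1!) = 1/48
  k=1: −1/(1!·0!·3!·1!·1!·2!) = -1/12
Σ = -1/16  ⇒  CG² = 512/7·(-1/16)² = 2/7
CG = −√(2/7) = -0.534522

−√(2/7) = -0.534522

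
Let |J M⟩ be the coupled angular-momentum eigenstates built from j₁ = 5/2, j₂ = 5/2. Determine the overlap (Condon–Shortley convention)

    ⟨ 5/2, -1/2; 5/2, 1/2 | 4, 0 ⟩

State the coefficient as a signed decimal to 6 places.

-0.377964  (= −√(1/7))

j₁+j₂−J=1  J+j₁−j₂=4  J−j₁+j₂=4  j₁+j₂+J+1=10
(j₁±m₁, j₂±m₂, J±M) = (2,3,3,2,4,4)
P² = 20736/175
sum k=0..1:
  [0] +1/36 = 1/36
  [1] −1/16 = -1/16
S = -5/144
C² = P²·S² = 1/7 ; C = -0.377964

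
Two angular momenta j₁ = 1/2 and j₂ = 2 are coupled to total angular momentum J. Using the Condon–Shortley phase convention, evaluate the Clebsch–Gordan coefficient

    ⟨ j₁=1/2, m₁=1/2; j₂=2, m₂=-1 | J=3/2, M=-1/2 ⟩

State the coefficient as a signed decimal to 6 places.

j₁+j₂−J=1  J+j₁−j₂=0  J−j₁+j₂=3  j₁+j₂+J+1=5
(j₁±m₁, j₂±m₂, J±M) = (1,0,1,3,1,2)
P² = 12/5
sum k=0..0:
  [0] +1/2 = 1/2
S = 1/2
C² = P²·S² = 3/5 ; C = +0.774597

+√(3/5) = +0.774597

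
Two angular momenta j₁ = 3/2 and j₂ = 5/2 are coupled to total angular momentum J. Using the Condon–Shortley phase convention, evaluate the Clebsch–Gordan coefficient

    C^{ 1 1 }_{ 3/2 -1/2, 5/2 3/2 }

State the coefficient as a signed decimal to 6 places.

triangle: 3!×0!×2!/6! = 12/720
(j±m)!: 1!×2!×4!×1!×2!×0! = 96
prefactor² = (2J+1)×Δ×N² = 24/5
  k=2: +1/(2!×1!×0!×2!×0!×0!) = 1/4
Σ = 1/4  ⇒  CG² = 24/5×1/4² = 3/10
CG = +√(3/10) = +0.547723

+0.547723  (= +√(3/10))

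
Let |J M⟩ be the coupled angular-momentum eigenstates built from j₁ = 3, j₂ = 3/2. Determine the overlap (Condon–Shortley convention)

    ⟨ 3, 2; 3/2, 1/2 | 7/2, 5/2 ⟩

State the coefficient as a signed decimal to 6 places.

j₁+j₂−J=1  J+j₁−j₂=5  J−j₁+j₂=2  j₁+j₂+J+1=9
(j₁±m₁, j₂±m₂, J±M) = (5,1,2,1,6,1)
P² = 6400/7
sum k=0..1:
  [0] +1/48 = 1/48
  [1] −1/120 = -1/120
S = 1/80
C² = P²·S² = 1/7 ; C = +0.377964

+√(1/7) = +0.377964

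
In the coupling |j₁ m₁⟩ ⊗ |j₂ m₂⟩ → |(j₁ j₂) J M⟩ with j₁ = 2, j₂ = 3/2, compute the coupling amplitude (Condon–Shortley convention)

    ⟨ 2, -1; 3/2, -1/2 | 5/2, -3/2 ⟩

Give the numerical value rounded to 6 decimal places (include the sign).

j₁+j₂−J=1  J+j₁−j₂=3  J−j₁+j₂=2  j₁+j₂+J+1=7
(j₁±m₁, j₂±m₂, J±M) = (1,3,1,2,1,4)
P² = 144/35
sum k=0..1:
  [0] +1/6 = 1/6
  [1] −1/4 = -1/4
S = -1/12
C² = P²·S² = 1/35 ; C = -0.169031

-0.169031  (= −√(1/35))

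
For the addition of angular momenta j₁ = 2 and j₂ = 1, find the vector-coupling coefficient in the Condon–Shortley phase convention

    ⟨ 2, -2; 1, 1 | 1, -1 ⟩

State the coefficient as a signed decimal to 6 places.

+0.774597  (= +√(3/5))

√[3·2!2!0!/5! · 0!4!2!0!0!2!] = √(48/5)
  +(−1)^2/∏(2,0,2,0,0,0)! = 1/4  (running 1/4)
⟨..|..⟩ = √(48/5)·(1/4) = +0.774597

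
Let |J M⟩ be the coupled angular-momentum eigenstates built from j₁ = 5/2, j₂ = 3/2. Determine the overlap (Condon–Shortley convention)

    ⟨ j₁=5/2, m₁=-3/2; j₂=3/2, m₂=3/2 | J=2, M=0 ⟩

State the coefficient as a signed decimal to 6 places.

+0.654654  (= +√(3/7))

√[5·2!3!1!/7! · 1!4!3!0!2!2!] = √(48/7)
  +(−1)^2/∏(2,0,2,1,1,0)! = 1/4  (running 1/4)
⟨..|..⟩ = √(48/7)·(1/4) = +0.654654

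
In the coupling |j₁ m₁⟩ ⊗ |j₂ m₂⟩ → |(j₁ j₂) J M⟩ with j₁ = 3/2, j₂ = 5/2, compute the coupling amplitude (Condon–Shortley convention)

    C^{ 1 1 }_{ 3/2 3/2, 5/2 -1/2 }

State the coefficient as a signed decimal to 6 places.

+0.223607

triangle: 3!*0!*2!/6! = 12/720
(j±m)!: 3!*0!*2!*3!*2!*0! = 144
prefactor² = (2J+1)*Δ*N² = 36/5
  k=0: +1/(0!*3!*0!*2!*0!*0!) = 1/12
Σ = 1/12  ⇒  CG² = 36/5*1/12² = 1/20
CG = +√(1/20) = +0.223607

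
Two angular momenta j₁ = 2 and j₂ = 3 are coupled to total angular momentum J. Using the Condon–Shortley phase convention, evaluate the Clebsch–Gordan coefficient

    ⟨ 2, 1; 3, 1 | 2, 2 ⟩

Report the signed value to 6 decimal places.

−√(3/14) ≈ -0.462910

triangle: 3!·1!·3!/8! = 36/40320
(j±m)!: 3!·1!·4!·2!·4!·0! = 6912
prefactor² = (2J+1)·Δ·N² = 216/7
  k=1: −1/(1!·2!·0!·3!·1!·0!) = -1/12
Σ = -1/12  ⇒  CG² = 216/7·(-1/12)² = 3/14
CG = −√(3/14) = -0.462910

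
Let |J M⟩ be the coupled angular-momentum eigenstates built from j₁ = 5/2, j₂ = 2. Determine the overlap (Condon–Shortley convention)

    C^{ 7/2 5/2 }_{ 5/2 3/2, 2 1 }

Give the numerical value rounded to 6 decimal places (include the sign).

triangle: 1!*4!*3!/9! = 144/362880
(j±m)!: 4!*1!*3!*1!*6!*1! = 103680
prefactor² = (2J+1)*Δ*N² = 2304/7
  k=0: +1/(0!*1!*1!*3!*3!*0!) = 1/36
  k=1: −1/(1!*0!*0!*2!*4!*1!) = -1/48
Σ = 1/144  ⇒  CG² = 2304/7*1/144² = 1/63
CG = +√(1/63) = +0.125988

+0.125988  (= +√(1/63))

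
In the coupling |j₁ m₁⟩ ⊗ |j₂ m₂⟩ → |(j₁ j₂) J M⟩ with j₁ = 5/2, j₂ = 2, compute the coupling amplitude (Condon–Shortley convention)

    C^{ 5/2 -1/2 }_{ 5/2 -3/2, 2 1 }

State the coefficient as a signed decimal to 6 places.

+0.414039  (= +√(6/35))

triangle: 2!×3!×2!/8! = 24/40320
(j±m)!: 1!×4!×3!×1!×2!×3! = 1728
prefactor² = (2J+1)×Δ×N² = 216/35
  k=1: −1/(1!×1!×3!×2!×0!×0!) = -1/12
  k=2: +1/(2!×0!×2!×1!×1!×1!) = 1/4
Σ = 1/6  ⇒  CG² = 216/35×1/6² = 6/35
CG = +√(6/35) = +0.414039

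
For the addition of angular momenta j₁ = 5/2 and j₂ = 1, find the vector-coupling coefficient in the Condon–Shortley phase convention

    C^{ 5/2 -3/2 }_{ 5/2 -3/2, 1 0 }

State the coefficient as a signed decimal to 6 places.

j₁+j₂−J=1  J+j₁−j₂=4  J−j₁+j₂=1  j₁+j₂+J+1=7
(j₁±m₁, j₂±m₂, J±M) = (1,4,1,1,1,4)
P² = 576/35
sum k=0..1:
  [0] +1/24 = 1/24
  [1] −1/6 = -1/6
S = -1/8
C² = P²·S² = 9/35 ; C = -0.507093

−√(9/35) = -0.507093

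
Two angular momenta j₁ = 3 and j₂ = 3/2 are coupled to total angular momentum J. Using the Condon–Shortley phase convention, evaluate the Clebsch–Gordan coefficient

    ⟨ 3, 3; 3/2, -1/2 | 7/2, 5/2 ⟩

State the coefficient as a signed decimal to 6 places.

+√(8/21) = +0.617213

j₁+j₂−J=1  J+j₁−j₂=5  J−j₁+j₂=2  j₁+j₂+J+1=9
(j₁±m₁, j₂±m₂, J±M) = (6,0,1,2,6,1)
P² = 38400/7
sum k=0..0:
  [0] +1/120 = 1/120
S = 1/120
C² = P²·S² = 8/21 ; C = +0.617213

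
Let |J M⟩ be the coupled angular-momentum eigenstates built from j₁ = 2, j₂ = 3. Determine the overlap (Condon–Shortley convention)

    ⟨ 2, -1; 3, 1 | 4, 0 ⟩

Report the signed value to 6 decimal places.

-0.597614

triangle: 1!*3!*5!/10! = 720/3628800
(j±m)!: 1!*3!*4!*2!*4!*4! = 165888
prefactor² = (2J+1)*Δ*N² = 10368/35
  k=0: +1/(0!*1!*3!*4!*0!*1!) = 1/144
  k=1: −1/(1!*0!*2!*3!*1!*2!) = -1/24
Σ = -5/144  ⇒  CG² = 10368/35*(-5/144)² = 5/14
CG = −√(5/14) = -0.597614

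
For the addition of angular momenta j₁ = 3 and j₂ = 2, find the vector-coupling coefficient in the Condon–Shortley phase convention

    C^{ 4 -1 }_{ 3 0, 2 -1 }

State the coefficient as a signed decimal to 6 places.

√[9·1!5!3!/10! · 3!3!1!3!3!5!] = √(1944/7)
  +(−1)^0/∏(0,1,3,1,2,2)! = 1/24  (running 1/24)
  +(−1)^1/∏(1,0,2,0,3,3)! = -1/72  (running 1/36)
⟨..|..⟩ = √(1944/7)·(1/36) = +0.462910

+√(3/14) ≈ +0.462910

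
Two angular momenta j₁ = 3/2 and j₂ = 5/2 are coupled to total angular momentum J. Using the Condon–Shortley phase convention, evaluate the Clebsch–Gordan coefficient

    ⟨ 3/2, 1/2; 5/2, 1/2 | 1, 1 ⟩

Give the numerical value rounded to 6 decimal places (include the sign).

−√(3/20) ≈ -0.387298

j₁+j₂−J=3  J+j₁−j₂=0  J−j₁+j₂=2  j₁+j₂+J+1=6
(j₁±m₁, j₂±m₂, J±M) = (2,1,3,2,2,0)
P² = 12/5
sum k=1..1:
  [1] −1/4 = -1/4
S = -1/4
C² = P²·S² = 3/20 ; C = -0.387298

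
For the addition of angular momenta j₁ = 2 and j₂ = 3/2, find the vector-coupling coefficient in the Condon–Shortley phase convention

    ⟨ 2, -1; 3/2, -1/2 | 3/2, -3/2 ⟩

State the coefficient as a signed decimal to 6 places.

j₁+j₂−J=2  J+j₁−j₂=2  J−j₁+j₂=1  j₁+j₂+J+1=6
(j₁±m₁, j₂±m₂, J±M) = (1,3,1,2,0,3)
P² = 8/5
sum k=1..1:
  [1] −1/2 = -1/2
S = -1/2
C² = P²·S² = 2/5 ; C = -0.632456

−√(2/5) = -0.632456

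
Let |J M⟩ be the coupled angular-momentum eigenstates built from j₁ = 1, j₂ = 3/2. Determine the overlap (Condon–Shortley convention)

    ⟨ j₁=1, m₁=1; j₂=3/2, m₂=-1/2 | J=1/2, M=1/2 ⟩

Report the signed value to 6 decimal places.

√[2·2!0!1!/4! · 2!0!1!2!1!0!] = √(2/3)
  +(−1)^0/∏(0,2,0,1,0,0)! = 1/2  (running 1/2)
⟨..|..⟩ = √(2/3)·(1/2) = +0.408248

+0.408248  (= +√(1/6))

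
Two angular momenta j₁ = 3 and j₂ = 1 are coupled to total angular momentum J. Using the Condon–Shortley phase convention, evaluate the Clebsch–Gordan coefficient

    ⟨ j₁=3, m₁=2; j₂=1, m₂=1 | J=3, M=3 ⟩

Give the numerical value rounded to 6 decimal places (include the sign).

−√(1/4) ≈ -0.500000

√[7·1!5!1!/8! · 5!1!2!0!6!0!] = √(3600)
  +(−1)^1/∏(1,0,0,1,5,0)! = -1/120  (running -1/120)
⟨..|..⟩ = √(3600)·(-1/120) = -0.500000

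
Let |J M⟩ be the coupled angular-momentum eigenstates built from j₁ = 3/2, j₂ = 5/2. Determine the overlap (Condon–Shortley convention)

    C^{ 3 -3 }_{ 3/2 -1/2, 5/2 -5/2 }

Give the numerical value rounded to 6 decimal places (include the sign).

+√(5/8) ≈ +0.790569

√[7·1!2!4!/8! · 1!2!0!5!0!6!] = √(1440)
  +(−1)^0/∏(0,1,2,0,0,4)! = 1/48  (running 1/48)
⟨..|..⟩ = √(1440)·(1/48) = +0.790569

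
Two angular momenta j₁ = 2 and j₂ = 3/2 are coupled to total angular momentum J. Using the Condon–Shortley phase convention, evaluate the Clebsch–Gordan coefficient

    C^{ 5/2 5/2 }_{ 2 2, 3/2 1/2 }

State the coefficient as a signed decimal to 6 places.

j₁+j₂−J=1  J+j₁−j₂=3  J−j₁+j₂=2  j₁+j₂+J+1=7
(j₁±m₁, j₂±m₂, J±M) = (4,0,2,1,5,0)
P² = 576/7
sum k=0..0:
  [0] +1/12 = 1/12
S = 1/12
C² = P²·S² = 4/7 ; C = +0.755929

+0.755929  (= +√(4/7))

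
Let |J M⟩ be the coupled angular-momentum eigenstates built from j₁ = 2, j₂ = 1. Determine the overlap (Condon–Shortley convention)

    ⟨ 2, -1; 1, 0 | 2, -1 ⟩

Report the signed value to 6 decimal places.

-0.408248  (= −√(1/6))

triangle: 1!*3!*1!/6! = 6/720
(j±m)!: 1!*3!*1!*1!*1!*3! = 36
prefactor² = (2J+1)*Δ*N² = 3/2
  k=0: +1/(0!*1!*3!*1!*0!*0!) = 1/6
  k=1: −1/(1!*0!*2!*0!*1!*1!) = -1/2
Σ = -1/3  ⇒  CG² = 3/2*(-1/3)² = 1/6
CG = −√(1/6) = -0.408248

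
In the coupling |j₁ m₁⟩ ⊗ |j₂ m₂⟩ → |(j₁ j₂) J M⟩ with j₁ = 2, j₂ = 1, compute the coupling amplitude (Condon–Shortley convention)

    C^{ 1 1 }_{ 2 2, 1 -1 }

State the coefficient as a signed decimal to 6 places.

√[3·2!2!0!/5! · 4!0!0!2!2!0!] = √(48/5)
  +(−1)^0/∏(0,2,0,0,2,0)! = 1/4  (running 1/4)
⟨..|..⟩ = √(48/5)·(1/4) = +0.774597

+√(3/5) = +0.774597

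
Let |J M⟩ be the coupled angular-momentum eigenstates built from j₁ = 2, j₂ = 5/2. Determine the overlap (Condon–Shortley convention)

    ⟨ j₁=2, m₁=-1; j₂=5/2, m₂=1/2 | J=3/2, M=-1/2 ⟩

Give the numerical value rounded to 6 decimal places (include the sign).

+0.487950

√[4·3!1!2!/7! · 1!3!3!2!1!2!] = √(48/35)
  +(−1)^2/∏(2,1,1,1,0,1)! = 1/2  (running 1/2)
  +(−1)^3/∏(3,0,0,0,1,2)! = -1/12  (running 5/12)
⟨..|..⟩ = √(48/35)·(5/12) = +0.487950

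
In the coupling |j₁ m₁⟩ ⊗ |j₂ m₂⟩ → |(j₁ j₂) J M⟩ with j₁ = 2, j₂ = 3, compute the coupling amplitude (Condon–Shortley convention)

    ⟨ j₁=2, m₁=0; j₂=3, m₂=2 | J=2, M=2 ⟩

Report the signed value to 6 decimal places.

j₁+j₂−J=3  J+j₁−j₂=1  J−j₁+j₂=3  j₁+j₂+J+1=8
(j₁±m₁, j₂±m₂, J±M) = (2,2,5,1,4,0)
P² = 360/7
sum k=2..2:
  [2] +1/12 = 1/12
S = 1/12
C² = P²·S² = 5/14 ; C = +0.597614

+0.597614  (= +√(5/14))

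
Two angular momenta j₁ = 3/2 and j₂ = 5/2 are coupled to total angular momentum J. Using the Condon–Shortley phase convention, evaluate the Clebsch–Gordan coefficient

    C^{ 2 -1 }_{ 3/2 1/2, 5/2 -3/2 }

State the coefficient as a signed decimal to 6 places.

j₁+j₂−J=2  J+j₁−j₂=1  J−j₁+j₂=3  j₁+j₂+J+1=7
(j₁±m₁, j₂±m₂, J±M) = (2,1,1,4,1,3)
P² = 24/7
sum k=0..1:
  [0] +1/4 = 1/4
  [1] −1/6 = -1/6
S = 1/12
C² = P²·S² = 1/42 ; C = +0.154303

+0.154303  (= +√(1/42))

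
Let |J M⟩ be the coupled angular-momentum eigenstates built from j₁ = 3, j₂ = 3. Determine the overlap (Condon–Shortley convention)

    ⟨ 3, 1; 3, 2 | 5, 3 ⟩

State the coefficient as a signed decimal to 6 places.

triangle: 1!×5!×5!/12! = 14400/479001600
(j±m)!: 4!×2!×5!×1!×8!×2! = 464486400
prefactor² = (2J+1)×Δ×N² = 153600
  k=0: +1/(0!×1!×2!×5!×3!×0!) = 1/1440
  k=1: −1/(1!×0!×1!×4!×4!×1!) = -1/576
Σ = -1/960  ⇒  CG² = 153600×(-1/960)² = 1/6
CG = −√(1/6) = -0.408248

-0.408248  (= −√(1/6))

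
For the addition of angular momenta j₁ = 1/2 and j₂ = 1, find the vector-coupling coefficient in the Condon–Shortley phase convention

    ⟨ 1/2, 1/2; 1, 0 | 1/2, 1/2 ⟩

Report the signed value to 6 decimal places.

+0.577350

triangle: 1!×0!×1!/3! = 1/6
(j±m)!: 1!×0!×1!×1!×1!×0! = 1
prefactor² = (2J+1)×Δ×N² = 1/3
  k=0: +1/(0!×1!×0!×1!×0!×0!) = 1
Σ = 1  ⇒  CG² = 1/3×1² = 1/3
CG = +√(1/3) = +0.577350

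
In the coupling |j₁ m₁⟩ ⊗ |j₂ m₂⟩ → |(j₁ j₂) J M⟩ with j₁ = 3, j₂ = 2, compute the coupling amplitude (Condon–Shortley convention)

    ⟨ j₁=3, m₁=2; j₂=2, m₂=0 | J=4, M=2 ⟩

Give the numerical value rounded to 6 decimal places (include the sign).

j₁+j₂−J=1  J+j₁−j₂=5  J−j₁+j₂=3  j₁+j₂+J+1=10
(j₁±m₁, j₂±m₂, J±M) = (5,1,2,2,6,2)
P² = 8640/7
sum k=0..1:
  [0] +1/48 = 1/48
  [1] −1/240 = -1/240
S = 1/60
C² = P²·S² = 12/35 ; C = +0.585540

+0.585540  (= +√(12/35))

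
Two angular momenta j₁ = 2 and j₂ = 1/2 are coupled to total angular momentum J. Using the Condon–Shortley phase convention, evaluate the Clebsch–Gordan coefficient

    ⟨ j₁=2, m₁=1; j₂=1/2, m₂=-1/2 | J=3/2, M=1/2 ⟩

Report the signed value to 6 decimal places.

+√(3/5) ≈ +0.774597

√[4·1!3!0!/5! · 3!1!0!1!2!1!] = √(12/5)
  +(−1)^0/∏(0,1,1,0,2,0)! = 1/2  (running 1/2)
⟨..|..⟩ = √(12/5)·(1/2) = +0.774597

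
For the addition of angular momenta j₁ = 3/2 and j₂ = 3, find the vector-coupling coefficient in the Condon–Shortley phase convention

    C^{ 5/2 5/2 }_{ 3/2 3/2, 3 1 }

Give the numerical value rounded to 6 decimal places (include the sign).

j₁+j₂−J=2  J+j₁−j₂=1  J−j₁+j₂=4  j₁+j₂+J+1=8
(j₁±m₁, j₂±m₂, J±M) = (3,0,4,2,5,0)
P² = 1728/7
sum k=0..0:
  [0] +1/48 = 1/48
S = 1/48
C² = P²·S² = 3/28 ; C = +0.327327

+√(3/28) ≈ +0.327327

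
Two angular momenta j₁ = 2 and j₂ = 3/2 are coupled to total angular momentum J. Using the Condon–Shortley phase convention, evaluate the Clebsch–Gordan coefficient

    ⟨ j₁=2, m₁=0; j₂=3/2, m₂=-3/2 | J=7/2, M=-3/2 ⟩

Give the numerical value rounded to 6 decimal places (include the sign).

j₁+j₂−J=0  J+j₁−j₂=4  J−j₁+j₂=3  j₁+j₂+J+1=8
(j₁±m₁, j₂±m₂, J±M) = (2,2,0,3,2,5)
P² = 1152/7
sum k=0..0:
  [0] +1/24 = 1/24
S = 1/24
C² = P²·S² = 2/7 ; C = +0.534522

+0.534522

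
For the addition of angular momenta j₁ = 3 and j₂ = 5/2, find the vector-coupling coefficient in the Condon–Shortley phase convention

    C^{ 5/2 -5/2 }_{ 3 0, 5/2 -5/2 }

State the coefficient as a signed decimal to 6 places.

+0.345033  (= +√(5/42))

j₁+j₂−J=3  J+j₁−j₂=3  J−j₁+j₂=2  j₁+j₂+J+1=9
(j₁±m₁, j₂±m₂, J±M) = (3,3,0,5,0,5)
P² = 4320/7
sum k=0..0:
  [0] +1/72 = 1/72
S = 1/72
C² = P²·S² = 5/42 ; C = +0.345033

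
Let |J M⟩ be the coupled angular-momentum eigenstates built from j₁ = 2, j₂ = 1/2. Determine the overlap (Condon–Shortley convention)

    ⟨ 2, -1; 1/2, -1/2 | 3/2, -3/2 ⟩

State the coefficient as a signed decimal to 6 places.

triangle: 1!×3!×0!/5! = 6/120
(j±m)!: 1!×3!×0!×1!×0!×3! = 36
prefactor² = (2J+1)×Δ×N² = 36/5
  k=0: +1/(0!×1!×3!×0!×0!×0!) = 1/6
Σ = 1/6  ⇒  CG² = 36/5×1/6² = 1/5
CG = +√(1/5) = +0.447214

+0.447214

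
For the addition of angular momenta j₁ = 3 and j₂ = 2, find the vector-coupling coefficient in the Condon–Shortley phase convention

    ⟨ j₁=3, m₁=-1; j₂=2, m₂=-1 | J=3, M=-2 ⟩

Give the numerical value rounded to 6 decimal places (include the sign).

√[7·2!4!2!/9! · 2!4!1!3!1!5!] = √(64)
  +(−1)^0/∏(0,2,4,1,0,1)! = 1/48  (running 1/48)
  +(−1)^1/∏(1,1,3,0,1,2)! = -1/12  (running -1/16)
⟨..|..⟩ = √(64)·(-1/16) = -0.500000

−√(1/4) ≈ -0.500000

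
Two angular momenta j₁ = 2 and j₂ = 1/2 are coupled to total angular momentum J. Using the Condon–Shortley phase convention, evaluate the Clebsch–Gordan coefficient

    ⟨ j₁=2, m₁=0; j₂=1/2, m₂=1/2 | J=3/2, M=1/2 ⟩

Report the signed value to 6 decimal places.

−√(2/5) = -0.632456

triangle: 1!·3!·0!/5! = 6/120
(j±m)!: 2!·2!·1!·0!·2!·1! = 8
prefactor² = (2J+1)·Δ·N² = 8/5
  k=1: −1/(1!·0!·1!·0!·2!·0!) = -1/2
Σ = -1/2  ⇒  CG² = 8/5·(-1/2)² = 2/5
CG = −√(2/5) = -0.632456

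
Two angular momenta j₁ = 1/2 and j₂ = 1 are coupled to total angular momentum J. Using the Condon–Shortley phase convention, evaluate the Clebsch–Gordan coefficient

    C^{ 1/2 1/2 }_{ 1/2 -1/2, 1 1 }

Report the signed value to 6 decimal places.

-0.816497

j₁+j₂−J=1  J+j₁−j₂=0  J−j₁+j₂=1  j₁+j₂+J+1=3
(j₁±m₁, j₂±m₂, J±M) = (0,1,2,0,1,0)
P² = 2/3
sum k=1..1:
  [1] −1/1 = -1
S = -1
C² = P²·S² = 2/3 ; C = -0.816497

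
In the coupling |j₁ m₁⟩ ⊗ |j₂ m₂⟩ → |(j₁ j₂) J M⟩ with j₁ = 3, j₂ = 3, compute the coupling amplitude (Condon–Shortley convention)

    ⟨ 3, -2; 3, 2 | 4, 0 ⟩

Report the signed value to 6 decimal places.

√[9·2!4!4!/11! · 1!5!5!1!4!4!] = √(165888/77)
  +(−1)^1/∏(1,1,4,4,0,0)! = -1/576  (running -1/576)
  +(−1)^2/∏(2,0,3,3,1,1)! = 1/72  (running 7/576)
⟨..|..⟩ = √(165888/77)·(7/576) = +0.564076

+√(7/22) = +0.564076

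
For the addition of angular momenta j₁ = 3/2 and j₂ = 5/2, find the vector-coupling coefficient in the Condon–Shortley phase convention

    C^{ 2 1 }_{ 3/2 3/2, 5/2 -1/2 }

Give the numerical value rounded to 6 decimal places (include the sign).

+√(9/28) ≈ +0.566947

j₁+j₂−J=2  J+j₁−j₂=1  J−j₁+j₂=3  j₁+j₂+J+1=7
(j₁±m₁, j₂±m₂, J±M) = (3,0,2,3,3,1)
P² = 36/7
sum k=0..0:
  [0] +1/4 = 1/4
S = 1/4
C² = P²·S² = 9/28 ; C = +0.566947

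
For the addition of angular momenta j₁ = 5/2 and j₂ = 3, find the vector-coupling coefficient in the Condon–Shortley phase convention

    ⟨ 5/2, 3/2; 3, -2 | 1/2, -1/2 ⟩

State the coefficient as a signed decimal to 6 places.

triangle: 5!·0!·1!/7! = 120/5040
(j±m)!: 4!·1!·1!·5!·0!·1! = 2880
prefactor² = (2J+1)·Δ·N² = 960/7
  k=1: −1/(1!·4!·0!·0!·0!·1!) = -1/24
Σ = -1/24  ⇒  CG² = 960/7·(-1/24)² = 5/21
CG = −√(5/21) = -0.487950

-0.487950  (= −√(5/21))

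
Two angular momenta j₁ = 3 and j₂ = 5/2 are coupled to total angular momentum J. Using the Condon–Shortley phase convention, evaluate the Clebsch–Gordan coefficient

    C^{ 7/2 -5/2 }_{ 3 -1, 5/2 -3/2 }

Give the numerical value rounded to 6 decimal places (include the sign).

−√(10/63) ≈ -0.398410

j₁+j₂−J=2  J+j₁−j₂=4  J−j₁+j₂=3  j₁+j₂+J+1=10
(j₁±m₁, j₂±m₂, J±M) = (2,4,1,4,1,6)
P² = 18432/35
sum k=0..1:
  [0] +1/96 = 1/96
  [1] −1/36 = -1/36
S = -5/288
C² = P²·S² = 10/63 ; C = -0.398410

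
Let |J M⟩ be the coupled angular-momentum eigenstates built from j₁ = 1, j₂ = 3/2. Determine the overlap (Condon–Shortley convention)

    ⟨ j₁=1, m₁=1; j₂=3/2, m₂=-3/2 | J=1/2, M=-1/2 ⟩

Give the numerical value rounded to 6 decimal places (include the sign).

j₁+j₂−J=2  J+j₁−j₂=0  J−j₁+j₂=1  j₁+j₂+J+1=4
(j₁±m₁, j₂±m₂, J±M) = (2,0,0,3,0,1)
P² = 2
sum k=0..0:
  [0] +1/2 = 1/2
S = 1/2
C² = P²·S² = 1/2 ; C = +0.707107

+0.707107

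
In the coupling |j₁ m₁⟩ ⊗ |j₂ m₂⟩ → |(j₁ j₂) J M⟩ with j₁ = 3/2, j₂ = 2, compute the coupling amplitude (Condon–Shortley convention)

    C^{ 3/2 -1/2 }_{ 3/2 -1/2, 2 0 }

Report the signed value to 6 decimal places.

triangle: 2!·1!·2!/6! = 4/720
(j±m)!: 1!·2!·2!·2!·1!·2! = 16
prefactor² = (2J+1)·Δ·N² = 16/45
  k=1: −1/(1!·1!·1!·1!·0!·1!) = -1
  k=2: +1/(2!·0!·0!·0!·1!·2!) = 1/4
Σ = -3/4  ⇒  CG² = 16/45·(-3/4)² = 1/5
CG = −√(1/5) = -0.447214

−√(1/5) ≈ -0.447214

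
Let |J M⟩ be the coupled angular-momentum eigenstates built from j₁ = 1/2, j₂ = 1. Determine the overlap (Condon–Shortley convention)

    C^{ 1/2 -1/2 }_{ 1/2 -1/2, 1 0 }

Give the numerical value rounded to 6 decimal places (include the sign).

√[2·1!0!1!/3! · 0!1!1!1!0!1!] = √(1/3)
  +(−1)^1/∏(1,0,0,0,0,1)! = -1  (running -1)
⟨..|..⟩ = √(1/3)·(-1) = -0.577350

−√(1/3) = -0.577350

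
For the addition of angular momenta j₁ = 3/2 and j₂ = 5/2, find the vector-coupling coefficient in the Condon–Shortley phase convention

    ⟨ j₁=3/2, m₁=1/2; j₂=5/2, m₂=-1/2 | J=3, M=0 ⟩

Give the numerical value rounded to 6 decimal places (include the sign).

triangle: 1!·2!·4!/8! = 48/40320
(j±m)!: 2!·1!·2!·3!·3!·3! = 864
prefactor² = (2J+1)·Δ·N² = 36/5
  k=0: +1/(0!·1!·1!·2!·1!·2!) = 1/4
  k=1: −1/(1!·0!·0!·1!·2!·3!) = -1/12
Σ = 1/6  ⇒  CG² = 36/5·1/6² = 1/5
CG = +√(1/5) = +0.447214

+√(1/5) ≈ +0.447214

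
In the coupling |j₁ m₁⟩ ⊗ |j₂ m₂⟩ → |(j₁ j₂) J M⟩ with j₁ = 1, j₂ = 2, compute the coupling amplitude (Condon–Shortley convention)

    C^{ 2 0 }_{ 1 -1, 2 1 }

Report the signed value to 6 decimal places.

triangle: 1!·1!·3!/6! = 6/720
(j±m)!: 0!·2!·3!·1!·2!·2! = 48
prefactor² = (2J+1)·Δ·N² = 2
  k=1: −1/(1!·0!·1!·2!·0!·1!) = -1/2
Σ = -1/2  ⇒  CG² = 2·(-1/2)² = 1/2
CG = −√(1/2) = -0.707107

-0.707107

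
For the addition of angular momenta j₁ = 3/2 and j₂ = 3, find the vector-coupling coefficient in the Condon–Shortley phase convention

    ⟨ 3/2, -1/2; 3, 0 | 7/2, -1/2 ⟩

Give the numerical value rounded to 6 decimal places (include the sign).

-0.308607  (= −√(2/21))

j₁+j₂−J=1  J+j₁−j₂=2  J−j₁+j₂=5  j₁+j₂+J+1=9
(j₁±m₁, j₂±m₂, J±M) = (1,2,3,3,3,4)
P² = 384/7
sum k=0..1:
  [0] +1/24 = 1/24
  [1] −1/12 = -1/12
S = -1/24
C² = P²·S² = 2/21 ; C = -0.308607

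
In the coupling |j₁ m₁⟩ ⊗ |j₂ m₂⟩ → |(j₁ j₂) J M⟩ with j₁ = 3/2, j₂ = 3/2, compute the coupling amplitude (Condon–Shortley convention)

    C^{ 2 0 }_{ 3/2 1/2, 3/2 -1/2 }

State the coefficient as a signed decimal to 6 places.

+√(1/4) ≈ +0.500000

triangle: 1!*2!*2!/6! = 4/720
(j±m)!: 2!*1!*1!*2!*2!*2! = 16
prefactor² = (2J+1)*Δ*N² = 4/9
  k=0: +1/(0!*1!*1!*1!*1!*1!) = 1
  k=1: −1/(1!*0!*0!*0!*2!*2!) = -1/4
Σ = 3/4  ⇒  CG² = 4/9*3/4² = 1/4
CG = +√(1/4) = +0.500000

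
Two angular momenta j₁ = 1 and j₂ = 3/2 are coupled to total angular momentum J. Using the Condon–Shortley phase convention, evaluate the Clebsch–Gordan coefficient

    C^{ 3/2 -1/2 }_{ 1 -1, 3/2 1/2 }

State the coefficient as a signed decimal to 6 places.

-0.730297

triangle: 1!*1!*2!/5! = 2/120
(j±m)!: 0!*2!*2!*1!*1!*2! = 8
prefactor² = (2J+1)*Δ*N² = 8/15
  k=1: −1/(1!*0!*1!*1!*0!*1!) = -1
Σ = -1  ⇒  CG² = 8/15*(-1)² = 8/15
CG = −√(8/15) = -0.730297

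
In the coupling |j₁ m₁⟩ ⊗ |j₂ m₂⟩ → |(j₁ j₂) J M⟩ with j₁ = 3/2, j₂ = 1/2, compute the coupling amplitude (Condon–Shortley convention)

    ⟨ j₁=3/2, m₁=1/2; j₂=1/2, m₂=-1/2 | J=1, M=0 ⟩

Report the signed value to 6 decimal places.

+0.707107

j₁+j₂−J=1  J+j₁−j₂=2  J−j₁+j₂=0  j₁+j₂+J+1=4
(j₁±m₁, j₂±m₂, J±M) = (2,1,0,1,1,1)
P² = 1/2
sum k=0..0:
  [0] +1/1 = 1
S = 1
C² = P²·S² = 1/2 ; C = +0.707107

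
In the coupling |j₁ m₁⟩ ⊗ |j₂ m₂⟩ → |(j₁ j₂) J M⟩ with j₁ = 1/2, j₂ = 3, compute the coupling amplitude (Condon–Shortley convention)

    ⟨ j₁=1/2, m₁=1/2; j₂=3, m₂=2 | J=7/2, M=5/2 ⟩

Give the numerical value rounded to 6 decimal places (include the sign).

+0.925820

√[8·0!1!6!/8! · 1!0!5!1!6!1!] = √(86400/7)
  +(−1)^0/∏(0,0,0,5,1,1)! = 1/120  (running 1/120)
⟨..|..⟩ = √(86400/7)·(1/120) = +0.925820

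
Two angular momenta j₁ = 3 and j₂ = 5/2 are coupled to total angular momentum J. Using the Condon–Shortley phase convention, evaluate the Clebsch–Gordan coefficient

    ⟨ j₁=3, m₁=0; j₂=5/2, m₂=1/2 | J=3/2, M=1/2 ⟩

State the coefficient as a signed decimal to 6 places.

+√(4/35) ≈ +0.338062

j₁+j₂−J=4  J+j₁−j₂=2  J−j₁+j₂=1  j₁+j₂+J+1=8
(j₁±m₁, j₂±m₂, J±M) = (3,3,3,2,2,1)
P² = 144/35
sum k=2..3:
  [2] +1/4 = 1/4
  [3] −1/12 = -1/12
S = 1/6
C² = P²·S² = 4/35 ; C = +0.338062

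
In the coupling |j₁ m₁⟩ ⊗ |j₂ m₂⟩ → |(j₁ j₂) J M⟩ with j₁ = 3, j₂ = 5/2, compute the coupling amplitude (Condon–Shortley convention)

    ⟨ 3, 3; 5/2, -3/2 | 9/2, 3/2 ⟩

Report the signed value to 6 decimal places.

+√(8/77) ≈ +0.322329

j₁+j₂−J=1  J+j₁−j₂=5  J−j₁+j₂=4  j₁+j₂+J+1=11
(j₁±m₁, j₂±m₂, J±M) = (6,0,1,4,6,3)
P² = 4147200/77
sum k=0..0:
  [0] +1/720 = 1/720
S = 1/720
C² = P²·S² = 8/77 ; C = +0.322329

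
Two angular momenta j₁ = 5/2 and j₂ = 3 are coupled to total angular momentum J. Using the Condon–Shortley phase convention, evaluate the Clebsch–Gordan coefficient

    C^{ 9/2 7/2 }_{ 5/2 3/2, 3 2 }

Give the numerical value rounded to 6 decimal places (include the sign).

-0.100504  (= −√(1/99))

j₁+j₂−J=1  J+j₁−j₂=4  J−j₁+j₂=5  j₁+j₂+J+1=11
(j₁±m₁, j₂±m₂, J±M) = (4,1,5,1,8,1)
P² = 921600/11
sum k=0..1:
  [0] +1/720 = 1/720
  [1] −1/576 = -1/576
S = -1/2880
C² = P²·S² = 1/99 ; C = -0.100504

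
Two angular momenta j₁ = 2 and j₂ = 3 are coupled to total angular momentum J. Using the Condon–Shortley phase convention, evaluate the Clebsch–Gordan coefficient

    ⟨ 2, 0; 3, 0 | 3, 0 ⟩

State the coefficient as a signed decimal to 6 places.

-0.516398  (= −√(4/15))

triangle: 2!·2!·4!/9! = 96/362880
(j±m)!: 2!·2!·3!·3!·3!·3! = 5184
prefactor² = (2J+1)·Δ·N² = 48/5
  k=0: +1/(0!·2!·2!·3!·0!·1!) = 1/24
  k=1: −1/(1!·1!·1!·2!·1!·2!) = -1/4
  k=2: +1/(2!·0!·0!·1!·2!·3!) = 1/24
Σ = -1/6  ⇒  CG² = 48/5·(-1/6)² = 4/15
CG = −√(4/15) = -0.516398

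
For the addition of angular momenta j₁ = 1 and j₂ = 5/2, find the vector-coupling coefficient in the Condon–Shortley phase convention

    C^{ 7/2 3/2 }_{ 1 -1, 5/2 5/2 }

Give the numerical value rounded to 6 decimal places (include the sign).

j₁+j₂−J=0  J+j₁−j₂=2  J−j₁+j₂=5  j₁+j₂+J+1=8
(j₁±m₁, j₂±m₂, J±M) = (0,2,5,0,5,2)
P² = 19200/7
sum k=0..0:
  [0] +1/240 = 1/240
S = 1/240
C² = P²·S² = 1/21 ; C = +0.218218

+0.218218  (= +√(1/21))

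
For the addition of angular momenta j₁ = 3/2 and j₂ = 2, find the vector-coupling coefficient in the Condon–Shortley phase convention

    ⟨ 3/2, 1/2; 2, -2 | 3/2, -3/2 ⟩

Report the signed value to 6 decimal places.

+0.632456  (= +√(2/5))

√[4·2!1!2!/6! · 2!1!0!4!0!3!] = √(32/5)
  +(−1)^0/∏(0,2,1,0,0,2)! = 1/4  (running 1/4)
⟨..|..⟩ = √(32/5)·(1/4) = +0.632456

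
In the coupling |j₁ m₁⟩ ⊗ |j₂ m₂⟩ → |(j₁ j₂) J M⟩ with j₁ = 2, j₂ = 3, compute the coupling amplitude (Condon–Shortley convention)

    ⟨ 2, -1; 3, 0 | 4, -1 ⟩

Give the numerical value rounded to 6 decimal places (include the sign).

-0.462910  (= −√(3/14))

j₁+j₂−J=1  J+j₁−j₂=3  J−j₁+j₂=5  j₁+j₂+J+1=10
(j₁±m₁, j₂±m₂, J±M) = (1,3,3,3,3,5)
P² = 1944/7
sum k=0..1:
  [0] +1/72 = 1/72
  [1] −1/24 = -1/24
S = -1/36
C² = P²·S² = 3/14 ; C = -0.462910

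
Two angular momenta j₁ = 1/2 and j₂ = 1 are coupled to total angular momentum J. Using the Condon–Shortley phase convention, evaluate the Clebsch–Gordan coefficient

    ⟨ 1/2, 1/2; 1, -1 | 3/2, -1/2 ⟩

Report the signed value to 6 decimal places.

+0.577350  (= +√(1/3))

√[4·0!1!2!/4! · 1!0!0!2!1!2!] = √(4/3)
  +(−1)^0/∏(0,0,0,0,1,2)! = 1/2  (running 1/2)
⟨..|..⟩ = √(4/3)·(1/2) = +0.577350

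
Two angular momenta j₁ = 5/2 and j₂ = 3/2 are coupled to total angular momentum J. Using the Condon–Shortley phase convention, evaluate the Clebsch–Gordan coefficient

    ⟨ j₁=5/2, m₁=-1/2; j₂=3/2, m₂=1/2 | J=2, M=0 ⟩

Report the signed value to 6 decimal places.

j₁+j₂−J=2  J+j₁−j₂=3  J−j₁+j₂=1  j₁+j₂+J+1=7
(j₁±m₁, j₂±m₂, J±M) = (2,3,2,1,2,2)
P² = 8/7
sum k=1..2:
  [1] −1/2 = -1/2
  [2] +1/4 = 1/4
S = -1/4
C² = P²·S² = 1/14 ; C = -0.267261

−√(1/14) ≈ -0.267261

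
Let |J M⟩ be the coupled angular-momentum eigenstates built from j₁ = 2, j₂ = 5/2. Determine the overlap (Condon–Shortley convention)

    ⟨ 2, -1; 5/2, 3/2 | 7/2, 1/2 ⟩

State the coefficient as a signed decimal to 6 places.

j₁+j₂−J=1  J+j₁−j₂=3  J−j₁+j₂=4  j₁+j₂+J+1=9
(j₁±m₁, j₂±m₂, J±M) = (1,3,4,1,4,3)
P² = 2304/35
sum k=0..1:
  [0] +1/144 = 1/144
  [1] −1/12 = -1/12
S = -11/144
C² = P²·S² = 121/315 ; C = -0.619780

−√(121/315) = -0.619780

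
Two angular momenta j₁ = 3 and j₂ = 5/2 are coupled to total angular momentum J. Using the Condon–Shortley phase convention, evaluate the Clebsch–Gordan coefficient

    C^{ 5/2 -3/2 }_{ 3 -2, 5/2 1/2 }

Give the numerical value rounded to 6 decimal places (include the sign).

√[6·3!3!2!/9! · 1!5!3!2!1!4!] = √(288/7)
  +(−1)^2/∏(2,1,3,1,0,1)! = 1/12  (running 1/12)
  +(−1)^3/∏(3,0,2,0,1,2)! = -1/24  (running 1/24)
⟨..|..⟩ = √(288/7)·(1/24) = +0.267261

+0.267261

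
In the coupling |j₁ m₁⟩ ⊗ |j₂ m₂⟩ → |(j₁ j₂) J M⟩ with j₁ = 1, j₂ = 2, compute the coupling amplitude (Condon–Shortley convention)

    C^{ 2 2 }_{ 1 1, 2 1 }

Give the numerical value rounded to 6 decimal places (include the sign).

j₁+j₂−J=1  J+j₁−j₂=1  J−j₁+j₂=3  j₁+j₂+J+1=6
(j₁±m₁, j₂±m₂, J±M) = (2,0,3,1,4,0)
P² = 12
sum k=0..0:
  [0] +1/6 = 1/6
S = 1/6
C² = P²·S² = 1/3 ; C = +0.577350

+√(1/3) ≈ +0.577350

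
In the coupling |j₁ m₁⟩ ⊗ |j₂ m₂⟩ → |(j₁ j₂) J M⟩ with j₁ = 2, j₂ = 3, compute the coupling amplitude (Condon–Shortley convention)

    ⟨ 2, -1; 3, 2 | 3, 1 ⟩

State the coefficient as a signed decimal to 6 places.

+0.500000  (= +√(1/4))

j₁+j₂−J=2  J+j₁−j₂=2  J−j₁+j₂=4  j₁+j₂+J+1=9
(j₁±m₁, j₂±m₂, J±M) = (1,3,5,1,4,2)
P² = 64
sum k=1..2:
  [1] −1/48 = -1/48
  [2] +1/12 = 1/12
S = 1/16
C² = P²·S² = 1/4 ; C = +0.500000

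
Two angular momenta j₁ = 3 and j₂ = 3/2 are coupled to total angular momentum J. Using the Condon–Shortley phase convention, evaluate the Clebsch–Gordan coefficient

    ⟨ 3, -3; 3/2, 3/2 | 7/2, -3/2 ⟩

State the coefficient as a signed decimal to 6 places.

√[8·1!5!2!/9! · 0!6!3!0!2!5!] = √(38400/7)
  +(−1)^1/∏(1,0,5,2,0,0)! = -1/240  (running -1/240)
⟨..|..⟩ = √(38400/7)·(-1/240) = -0.308607

−√(2/21) = -0.308607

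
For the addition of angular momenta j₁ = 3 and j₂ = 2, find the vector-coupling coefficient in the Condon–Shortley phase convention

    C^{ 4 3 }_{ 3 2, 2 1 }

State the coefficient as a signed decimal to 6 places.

j₁+j₂−J=1  J+j₁−j₂=5  J−j₁+j₂=3  j₁+j₂+J+1=10
(j₁±m₁, j₂±m₂, J±M) = (5,1,3,1,7,1)
P² = 6480
sum k=0..1:
  [0] +1/144 = 1/144
  [1] −1/240 = -1/240
S = 1/360
C² = P²·S² = 1/20 ; C = +0.223607

+√(1/20) ≈ +0.223607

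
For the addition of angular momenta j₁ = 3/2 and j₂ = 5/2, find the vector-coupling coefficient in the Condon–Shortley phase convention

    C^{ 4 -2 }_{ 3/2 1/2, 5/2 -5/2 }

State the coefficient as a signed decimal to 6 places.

+0.327327  (= +√(3/28))

√[9·0!3!5!/9! · 2!1!0!5!2!6!] = √(43200/7)
  +(−1)^0/∏(0,0,1,0,2,5)! = 1/240  (running 1/240)
⟨..|..⟩ = √(43200/7)·(1/240) = +0.327327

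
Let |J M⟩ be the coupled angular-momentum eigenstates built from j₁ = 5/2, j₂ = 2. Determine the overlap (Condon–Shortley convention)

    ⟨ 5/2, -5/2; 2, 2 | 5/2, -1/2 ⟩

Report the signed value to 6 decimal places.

triangle: 2!*3!*2!/8! = 24/40320
(j±m)!: 0!*5!*4!*0!*2!*3! = 34560
prefactor² = (2J+1)*Δ*N² = 864/7
  k=2: +1/(2!*0!*3!*2!*0!*0!) = 1/24
Σ = 1/24  ⇒  CG² = 864/7*1/24² = 3/14
CG = +√(3/14) = +0.462910

+√(3/14) ≈ +0.462910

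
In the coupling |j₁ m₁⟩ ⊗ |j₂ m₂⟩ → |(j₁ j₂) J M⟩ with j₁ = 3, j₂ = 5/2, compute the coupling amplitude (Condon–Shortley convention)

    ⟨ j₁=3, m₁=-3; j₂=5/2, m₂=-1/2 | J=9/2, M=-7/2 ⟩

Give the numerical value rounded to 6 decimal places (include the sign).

−√(16/33) = -0.696311

triangle: 1!·5!·4!/11! = 2880/39916800
(j±m)!: 0!·6!·2!·3!·1!·8! = 348364800
prefactor² = (2J+1)·Δ·N² = 2764800/11
  k=1: −1/(1!·0!·5!·1!·0!·3!) = -1/720
Σ = -1/720  ⇒  CG² = 2764800/11·(-1/720)² = 16/33
CG = −√(16/33) = -0.696311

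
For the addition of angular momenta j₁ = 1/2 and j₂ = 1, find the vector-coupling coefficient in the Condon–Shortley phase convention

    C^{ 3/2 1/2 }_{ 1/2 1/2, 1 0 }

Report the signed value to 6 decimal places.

+0.816497  (= +√(2/3))

triangle: 0!×1!×2!/4! = 2/24
(j±m)!: 1!×0!×1!×1!×2!×1! = 2
prefactor² = (2J+1)×Δ×N² = 2/3
  k=0: +1/(0!×0!×0!×1!×1!×1!) = 1
Σ = 1  ⇒  CG² = 2/3×1² = 2/3
CG = +√(2/3) = +0.816497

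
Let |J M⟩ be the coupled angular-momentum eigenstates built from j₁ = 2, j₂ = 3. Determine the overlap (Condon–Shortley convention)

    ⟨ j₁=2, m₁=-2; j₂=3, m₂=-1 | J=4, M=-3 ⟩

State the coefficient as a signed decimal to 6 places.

triangle: 1!·3!·5!/10! = 720/3628800
(j±m)!: 0!·4!·2!·4!·1!·7! = 5806080
prefactor² = (2J+1)·Δ·N² = 10368
  k=1: −1/(1!·0!·3!·1!·0!·4!) = -1/144
Σ = -1/144  ⇒  CG² = 10368·(-1/144)² = 1/2
CG = −√(1/2) = -0.707107

−√(1/2) ≈ -0.707107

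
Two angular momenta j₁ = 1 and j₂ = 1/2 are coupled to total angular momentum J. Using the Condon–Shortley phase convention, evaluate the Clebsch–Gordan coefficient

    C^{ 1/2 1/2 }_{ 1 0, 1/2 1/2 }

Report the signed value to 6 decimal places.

triangle: 1!*1!*0!/3! = 1/6
(j±m)!: 1!*1!*1!*0!*1!*0! = 1
prefactor² = (2J+1)*Δ*N² = 1/3
  k=1: −1/(1!*0!*0!*0!*1!*0!) = -1
Σ = -1  ⇒  CG² = 1/3*(-1)² = 1/3
CG = −√(1/3) = -0.577350

-0.577350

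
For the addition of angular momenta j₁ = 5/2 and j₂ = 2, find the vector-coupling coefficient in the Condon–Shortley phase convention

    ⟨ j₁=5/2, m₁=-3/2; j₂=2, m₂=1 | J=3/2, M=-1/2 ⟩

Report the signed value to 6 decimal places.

+0.138013  (= +√(2/105))

√[4·3!2!1!/7! · 1!4!3!1!1!2!] = √(96/35)
  +(−1)^2/∏(2,1,2,1,0,0)! = 1/4  (running 1/4)
  +(−1)^3/∏(3,0,1,0,1,1)! = -1/6  (running 1/12)
⟨..|..⟩ = √(96/35)·(1/12) = +0.138013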